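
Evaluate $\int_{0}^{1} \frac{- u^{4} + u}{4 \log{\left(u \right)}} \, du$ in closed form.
$- \frac{\log{\left(5 \right)}}{4} + \frac{\log{\left(2 \right)}}{4}$

Introduce a parameter $a$ in the exponent: let $I(a) = \int_{0}^{1} \frac{u - u^{a}}{4 \log{\left(u \right)}} \, du$.

Since $\dfrac{\partial}{\partial a}\,u^{a} = u^{a} \ln u$, the $\ln u$ in the denominator cancels and
$$\frac{dI}{da} = \int_{0}^{1} - \frac{1}{4} u^{a} \, du = - \frac{1}{4} \left[\frac{u^{a+1}}{a+1}\right]_0^1 = - \frac{1}{4 a + 4}.$$

Integrating with respect to $a$ gives $I(a) = - \frac{\log{\left(a + 1 \right)}}{4} + \frac{\log{\left(2 \right)}}{4} + C$.

At $a = 1$ the integrand is identically $0$, so $I(1) = 0$. The closed form gives $0$, hence $C = 0$.

Setting $a = 4$:
$$I = - \frac{\log{\left(5 \right)}}{4} + \frac{\log{\left(2 \right)}}{4}.$$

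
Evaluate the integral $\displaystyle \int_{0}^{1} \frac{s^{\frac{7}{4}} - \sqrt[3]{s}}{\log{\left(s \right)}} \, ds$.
$\log{\left(\frac{33}{16} \right)}$

Introduce a parameter $a$ in the exponent: let $I(a) = \int_{0}^{1} \frac{- \sqrt[3]{s} + s^{a}}{\log{\left(s \right)}} \, ds$.

Since $\dfrac{\partial}{\partial a}\,s^{a} = s^{a} \ln s$, the $\ln s$ in the denominator cancels and
$$\frac{dI}{da} = \int_{0}^{1} s^{a} \, ds = \left[\frac{s^{a+1}}{a+1}\right]_0^1 = \frac{1}{a + 1}.$$

Integrating with respect to $a$ gives $I(a) = \log{\left(\frac{3 a}{4} + \frac{3}{4} \right)} + C$.

At $a = \frac{1}{3}$ the integrand is identically $0$, so $I(\frac{1}{3}) = 0$. The closed form gives $0$, hence $C = 0$.

Setting $a = \frac{7}{4}$:
$$I = \log{\left(\frac{33}{16} \right)}.$$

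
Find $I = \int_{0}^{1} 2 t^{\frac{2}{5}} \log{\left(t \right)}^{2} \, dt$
$\frac{500}{343}$

Consider the simpler parametrised integral
$$J(a) = \int_{0}^{1} 2 t^{a} \, dt = \frac{2}{a + 1}.$$

Differentiating under the integral sign brings down a factor of $\ln t$:
$$\frac{dJ}{da} = \int_{0}^{1} 2 t^{a} \log{\left(t \right)} \, dt = - \frac{2}{\left(a + 1\right)^{2}}.$$

Repeating twice in total — each differentiation brings down another $\ln t$ — gives
$$\frac{d^{2}J}{da^{2}} = \int_{0}^{1} 2 t^{a} \log{\left(t \right)}^{2} \, dt = \frac{4}{\left(a + 1\right)^{3}},$$
and the integrand here is exactly the target integrand, so $I = \frac{4}{\left(a + 1\right)^{3}}$.

Setting $a = \frac{2}{5}$:
$$I = \frac{500}{343}.$$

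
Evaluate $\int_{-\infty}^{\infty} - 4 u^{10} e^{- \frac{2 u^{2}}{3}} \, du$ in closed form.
$- \frac{229635 \sqrt{6} \sqrt{\pi}}{512}$

Consider the simpler parametrised integral
$$J(a) = \int_{-\infty}^{\infty} - 4 e^{- a u^{2}} \, du = - \frac{4 \sqrt{\pi}}{\sqrt{a}}.$$

Differentiating under the integral sign brings down a factor of $(-u^2)$:
$$\frac{dJ}{da} = \int_{-\infty}^{\infty} 4 u^{2} e^{- a u^{2}} \, du = \frac{2 \sqrt{\pi}}{a^{\frac{3}{2}}}.$$

Repeating $5$ times in total — each differentiation brings down another $(-u^2)$ — gives
$$\frac{d^{5}J}{da^{5}} = \int_{-\infty}^{\infty} 4 u^{10} e^{- a u^{2}} \, du = \frac{945 \sqrt{\pi}}{8 a^{\frac{11}{2}}},$$
and the integrand here is $(-1)^{5}$ times the target integrand, so $I = (-1)^{5}\,\frac{d^{5}J}{da^{5}} = - \frac{945 \sqrt{\pi}}{8 a^{\frac{11}{2}}}$.

Setting $a = \frac{2}{3}$:
$$I = - \frac{229635 \sqrt{6} \sqrt{\pi}}{512}.$$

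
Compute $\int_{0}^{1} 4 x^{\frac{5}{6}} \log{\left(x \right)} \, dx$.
$- \frac{144}{121}$

Begin with the known integral
$$J(a) = \int_{0}^{1} 4 x^{a} \, dx = \frac{4}{a + 1}.$$

Differentiating under the integral sign brings down a factor of $\ln x$:
$$\frac{dJ}{da} = \int_{0}^{1} 4 x^{a} \log{\left(x \right)} \, dx = - \frac{4}{\left(a + 1\right)^{2}}.$$

The integral on the left is $I$, so $I = - \frac{4}{\left(a + 1\right)^{2}}$.

Setting $a = \frac{5}{6}$:
$$I = - \frac{144}{121}.$$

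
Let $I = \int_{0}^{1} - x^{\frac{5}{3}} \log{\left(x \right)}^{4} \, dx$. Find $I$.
$- \frac{729}{4096}$

Consider the simpler parametrised integral
$$J(a) = \int_{0}^{1} - x^{a} \, dx = - \frac{1}{a + 1}.$$

Differentiating under the integral sign brings down a factor of $\ln x$:
$$\frac{dJ}{da} = \int_{0}^{1} - x^{a} \log{\left(x \right)} \, dx = \frac{1}{\left(a + 1\right)^{2}}.$$

Repeating $4$ times in total — each differentiation brings down another $\ln x$ — gives
$$\frac{d^{4}J}{da^{4}} = \int_{0}^{1} - x^{a} \log{\left(x \right)}^{4} \, dx = - \frac{24}{\left(a + 1\right)^{5}},$$
and the integrand here is exactly the target integrand, so $I = - \frac{24}{\left(a + 1\right)^{5}}$.

Setting $a = \frac{5}{3}$:
$$I = - \frac{729}{4096}.$$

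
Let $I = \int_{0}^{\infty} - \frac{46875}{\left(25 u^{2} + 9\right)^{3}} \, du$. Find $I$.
$- \frac{3125 \pi}{432}$

Start from the standard arctangent integral
$$J(a) = \int_{0}^{\infty} - \frac{3}{a^{2} + u^{2}} \, du = - \frac{3 \pi}{2 a}.$$

Differentiating under the integral sign with respect to $a$,
$$\frac{dJ}{da} = \int_{0}^{\infty} \frac{6 a}{\left(a^{2} + u^{2}\right)^{2}} \, du = \frac{3 \pi}{2 a^{2}},$$
so $\int_{0}^{\infty} - \frac{3}{\left(a^{2} + u^{2}\right)^{2}} \, du = - \frac{3 \pi}{4 a^{3}}$.

Repeating — each differentiation of $1/(u^2+a^2)^j$ produces $-2ja/(u^2+a^2)^{j+1}$ — and dividing through by $-2ja$ at each step yields, after $2$ differentiations in total,
$$\int_{0}^{\infty} - \frac{3}{\left(a^{2} + u^{2}\right)^{3}} \, du = - \frac{9 \pi}{16 a^{5}}.$$

Setting $a = \frac{3}{5}$:
$$I = - \frac{3125 \pi}{432}.$$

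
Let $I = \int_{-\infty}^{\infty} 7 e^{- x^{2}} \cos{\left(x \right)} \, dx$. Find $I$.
$\frac{7 \sqrt{\pi}}{e^{\frac{1}{4}}}$

Let $b$ denote the cosine frequency and define $I(b) = \int_{-\infty}^{\infty} 7 e^{- x^{2}} \cos{\left(b x \right)} \, dx$.

Differentiating under the integral sign,
$$I'(b) = \int_{-\infty}^{\infty} - 7 x e^{- x^{2}} \sin{\left(b x \right)} \, dx.$$

Integrate $\int_{-\infty}^{\infty} x \sin(b x)\, e^{- x^{2}}\, dx$ by parts with $u = \sin(b x)$ and $dv = x\, e^{- x^{2}}\, dx$, giving $v = - \frac{e^{- x^{2}}}{2}$. The boundary term vanishes and
$$\int_{-\infty}^{\infty} x \sin(b x)\, e^{- x^{2}}\, dx = \frac{b}{2} \int_{-\infty}^{\infty} \cos(b x)\, e^{- x^{2}}\, dx,$$
so $I'(b) = - \frac{b}{2}\, I(b)$.

This is a separable first-order ODE; solving with the initial condition $I(0) = \int_{-\infty}^{\infty} 7 e^{- x^{2}}\,dx = 7 \sqrt{\pi}$ gives
$$I(b) = 7 \sqrt{\pi} e^{- \frac{b^{2}}{4}}.$$

Setting $b = 1$:
$$I = \frac{7 \sqrt{\pi}}{e^{\frac{1}{4}}}.$$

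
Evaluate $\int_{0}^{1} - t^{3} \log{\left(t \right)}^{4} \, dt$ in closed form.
$- \frac{3}{128}$

Consider the simpler parametrised integral
$$J(a) = \int_{0}^{1} - t^{a} \, dt = - \frac{1}{a + 1}.$$

Differentiating under the integral sign brings down a factor of $\ln t$:
$$\frac{dJ}{da} = \int_{0}^{1} - t^{a} \log{\left(t \right)} \, dt = \frac{1}{\left(a + 1\right)^{2}}.$$

Repeating $4$ times in total — each differentiation brings down another $\ln t$ — gives
$$\frac{d^{4}J}{da^{4}} = \int_{0}^{1} - t^{a} \log{\left(t \right)}^{4} \, dt = - \frac{24}{\left(a + 1\right)^{5}},$$
and the integrand here is exactly the target integrand, so $I = - \frac{24}{\left(a + 1\right)^{5}}$.

Setting $a = 3$:
$$I = - \frac{3}{128}.$$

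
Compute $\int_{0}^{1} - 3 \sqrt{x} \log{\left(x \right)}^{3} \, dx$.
$\frac{32}{9}$

Consider the simpler parametrised integral
$$J(a) = \int_{0}^{1} - 3 x^{a} \, dx = - \frac{3}{a + 1}.$$

Differentiating under the integral sign brings down a factor of $\ln x$:
$$\frac{dJ}{da} = \int_{0}^{1} - 3 x^{a} \log{\left(x \right)} \, dx = \frac{3}{\left(a + 1\right)^{2}}.$$

Repeating $3$ times in total — each differentiation brings down another $\ln x$ — gives
$$\frac{d^{3}J}{da^{3}} = \int_{0}^{1} - 3 x^{a} \log{\left(x \right)}^{3} \, dx = \frac{18}{\left(a + 1\right)^{4}},$$
and the integrand here is exactly the target integrand, so $I = \frac{18}{\left(a + 1\right)^{4}}$.

Setting $a = \frac{1}{2}$:
$$I = \frac{32}{9}.$$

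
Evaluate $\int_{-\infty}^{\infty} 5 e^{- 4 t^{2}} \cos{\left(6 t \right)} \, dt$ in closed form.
$\frac{5 \sqrt{\pi}}{2 e^{\frac{9}{4}}}$

Treat the cosine frequency as a parameter and define $I(b) = \int_{-\infty}^{\infty} 5 e^{- 4 t^{2}} \cos{\left(b t \right)} \, dt$.

Differentiating under the integral sign,
$$I'(b) = \int_{-\infty}^{\infty} - 5 t e^{- 4 t^{2}} \sin{\left(b t \right)} \, dt.$$

Integrate $\int_{-\infty}^{\infty} t \sin(b t)\, e^{- 4 t^{2}}\, dt$ by parts with $u = \sin(b t)$ and $dv = t\, e^{- 4 t^{2}}\, dt$, giving $v = - \frac{e^{- 4 t^{2}}}{8}$. The boundary term vanishes and
$$\int_{-\infty}^{\infty} t \sin(b t)\, e^{- 4 t^{2}}\, dt = \frac{b}{8} \int_{-\infty}^{\infty} \cos(b t)\, e^{- 4 t^{2}}\, dt,$$
so $I'(b) = - \frac{b}{8}\, I(b)$.

This is a separable first-order ODE; solving with the initial condition $I(0) = \int_{-\infty}^{\infty} 5 e^{- 4 t^{2}}\,dt = \frac{5 \sqrt{\pi}}{2}$ gives
$$I(b) = \frac{5 \sqrt{\pi} e^{- \frac{b^{2}}{16}}}{2}.$$

Setting $b = 6$:
$$I = \frac{5 \sqrt{\pi}}{2 e^{\frac{9}{4}}}.$$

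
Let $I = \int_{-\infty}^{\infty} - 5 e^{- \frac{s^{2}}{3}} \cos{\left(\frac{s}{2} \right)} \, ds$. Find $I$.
$- \frac{5 \sqrt{3} \sqrt{\pi}}{e^{\frac{3}{16}}}$

Treat the cosine frequency as a parameter and define $I(b) = \int_{-\infty}^{\infty} - 5 e^{- \frac{s^{2}}{3}} \cos{\left(b s \right)} \, ds$.

Differentiating under the integral sign,
$$I'(b) = \int_{-\infty}^{\infty} 5 s e^{- \frac{s^{2}}{3}} \sin{\left(b s \right)} \, ds.$$

Integrate $\int_{-\infty}^{\infty} s \sin(b s)\, e^{- \frac{s^{2}}{3}}\, ds$ by parts with $u = \sin(b s)$ and $dv = s\, e^{- \frac{s^{2}}{3}}\, ds$, giving $v = - \frac{3 e^{- \frac{s^{2}}{3}}}{2}$. The boundary term vanishes and
$$\int_{-\infty}^{\infty} s \sin(b s)\, e^{- \frac{s^{2}}{3}}\, ds = \frac{3 b}{2} \int_{-\infty}^{\infty} \cos(b s)\, e^{- \frac{s^{2}}{3}}\, ds,$$
so $I'(b) = - \frac{3 b}{2}\, I(b)$.

This is a separable first-order ODE; solving with the initial condition $I(0) = \int_{-\infty}^{\infty} - 5 e^{- \frac{s^{2}}{3}}\,ds = - 5 \sqrt{3} \sqrt{\pi}$ gives
$$I(b) = - 5 \sqrt{3} \sqrt{\pi} e^{- \frac{3 b^{2}}{4}}.$$

Setting $b = \frac{1}{2}$:
$$I = - \frac{5 \sqrt{3} \sqrt{\pi}}{e^{\frac{3}{16}}}.$$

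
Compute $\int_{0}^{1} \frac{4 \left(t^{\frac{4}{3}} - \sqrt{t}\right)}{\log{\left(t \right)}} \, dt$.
$- \log{\left(\frac{6561}{38416} \right)}$

Replace the exponent $\frac{1}{2}$ by a parameter $a$: let $I(a) = \int_{0}^{1} \frac{4 \left(t^{\frac{4}{3}} - t^{a}\right)}{\log{\left(t \right)}} \, dt$.

Since $\dfrac{\partial}{\partial a}\,t^{a} = t^{a} \ln t$, the $\ln t$ in the denominator cancels and
$$\frac{dI}{da} = \int_{0}^{1} -4 t^{a} \, dt = -4 \left[\frac{t^{a+1}}{a+1}\right]_0^1 = - \frac{4}{a + 1}.$$

Integrating with respect to $a$ gives $I(a) = - \log{\left(\frac{81 \left(a + 1\right)^{4}}{2401} \right)} + C$.

At $a = \frac{4}{3}$ the integrand is identically $0$, so $I(\frac{4}{3}) = 0$. The closed form gives $0$, hence $C = 0$.

Setting $a = \frac{1}{2}$:
$$I = - \log{\left(\frac{6561}{38416} \right)}.$$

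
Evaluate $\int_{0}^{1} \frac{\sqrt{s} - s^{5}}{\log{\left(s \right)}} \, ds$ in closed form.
$- \log{\left(4 \right)}$

Consider the one-parameter family: let $I(a) = \int_{0}^{1} \frac{- s^{5} + s^{a}}{\log{\left(s \right)}} \, ds$.

Since $\dfrac{\partial}{\partial a}\,s^{a} = s^{a} \ln s$, the $\ln s$ in the denominator cancels and
$$\frac{dI}{da} = \int_{0}^{1} s^{a} \, ds = \left[\frac{s^{a+1}}{a+1}\right]_0^1 = \frac{1}{a + 1}.$$

Integrating with respect to $a$ gives $I(a) = \log{\left(\frac{a}{6} + \frac{1}{6} \right)} + C$.

At $a = 5$ the integrand is identically $0$, so $I(5) = 0$. The closed form gives $0$, hence $C = 0$.

Setting $a = \frac{1}{2}$:
$$I = - \log{\left(4 \right)}.$$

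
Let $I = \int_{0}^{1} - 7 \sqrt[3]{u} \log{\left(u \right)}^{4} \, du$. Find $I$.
$- \frac{5103}{128}$

Start from the elementary integral
$$J(a) = \int_{0}^{1} - 7 u^{a} \, du = - \frac{7}{a + 1}.$$

Differentiating under the integral sign brings down a factor of $\ln u$:
$$\frac{dJ}{da} = \int_{0}^{1} - 7 u^{a} \log{\left(u \right)} \, du = \frac{7}{\left(a + 1\right)^{2}}.$$

Repeating $4$ times in total — each differentiation brings down another $\ln u$ — gives
$$\frac{d^{4}J}{da^{4}} = \int_{0}^{1} - 7 u^{a} \log{\left(u \right)}^{4} \, du = - \frac{168}{\left(a + 1\right)^{5}},$$
and the integrand here is exactly the target integrand, so $I = - \frac{168}{\left(a + 1\right)^{5}}$.

Setting $a = \frac{1}{3}$:
$$I = - \frac{5103}{128}.$$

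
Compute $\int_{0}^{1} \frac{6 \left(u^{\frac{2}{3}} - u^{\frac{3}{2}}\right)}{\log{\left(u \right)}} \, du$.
$\log{\left(\frac{64}{729} \right)}$

Replace the exponent $\frac{2}{3}$ by a parameter $a$: let $I(a) = \int_{0}^{1} \frac{6 \left(- u^{\frac{3}{2}} + u^{a}\right)}{\log{\left(u \right)}} \, du$.

Since $\dfrac{\partial}{\partial a}\,u^{a} = u^{a} \ln u$, the $\ln u$ in the denominator cancels and
$$\frac{dI}{da} = \int_{0}^{1} 6 u^{a} \, du = 6 \left[\frac{u^{a+1}}{a+1}\right]_0^1 = \frac{6}{a + 1}.$$

Integrating with respect to $a$ gives $I(a) = \log{\left(\frac{64 \left(a + 1\right)^{6}}{15625} \right)} + C$.

At $a = \frac{3}{2}$ the integrand is identically $0$, so $I(\frac{3}{2}) = 0$. The closed form gives $0$, hence $C = 0$.

Setting $a = \frac{2}{3}$:
$$I = \log{\left(\frac{64}{729} \right)}.$$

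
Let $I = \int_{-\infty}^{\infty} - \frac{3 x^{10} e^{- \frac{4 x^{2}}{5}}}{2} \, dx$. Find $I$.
$- \frac{8859375 \sqrt{5} \sqrt{\pi}}{131072}$

Begin with the known integral
$$J(a) = \int_{-\infty}^{\infty} - \frac{3 e^{- a x^{2}}}{2} \, dx = - \frac{3 \sqrt{\pi}}{2 \sqrt{a}}.$$

Differentiating under the integral sign brings down a factor of $(-x^2)$:
$$\frac{dJ}{da} = \int_{-\infty}^{\infty} \frac{3 x^{2} e^{- a x^{2}}}{2} \, dx = \frac{3 \sqrt{\pi}}{4 a^{\frac{3}{2}}}.$$

Repeating $5$ times in total — each differentiation brings down another $(-x^2)$ — gives
$$\frac{d^{5}J}{da^{5}} = \int_{-\infty}^{\infty} \frac{3 x^{10} e^{- a x^{2}}}{2} \, dx = \frac{2835 \sqrt{\pi}}{64 a^{\frac{11}{2}}},$$
and the integrand here is $(-1)^{5}$ times the target integrand, so $I = (-1)^{5}\,\frac{d^{5}J}{da^{5}} = - \frac{2835 \sqrt{\pi}}{64 a^{\frac{11}{2}}}$.

Setting $a = \frac{4}{5}$:
$$I = - \frac{8859375 \sqrt{5} \sqrt{\pi}}{131072}.$$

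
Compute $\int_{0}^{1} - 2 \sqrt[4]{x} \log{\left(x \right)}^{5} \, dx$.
$\frac{196608}{3125}$

Begin with the known integral
$$J(a) = \int_{0}^{1} - 2 x^{a} \, dx = - \frac{2}{a + 1}.$$

Differentiating under the integral sign brings down a factor of $\ln x$:
$$\frac{dJ}{da} = \int_{0}^{1} - 2 x^{a} \log{\left(x \right)} \, dx = \frac{2}{\left(a + 1\right)^{2}}.$$

Repeating $5$ times in total — each differentiation brings down another $\ln x$ — gives
$$\frac{d^{5}J}{da^{5}} = \int_{0}^{1} - 2 x^{a} \log{\left(x \right)}^{5} \, dx = \frac{240}{\left(a + 1\right)^{6}},$$
and the integrand here is exactly the target integrand, so $I = \frac{240}{\left(a + 1\right)^{6}}$.

Setting $a = \frac{1}{4}$:
$$I = \frac{196608}{3125}.$$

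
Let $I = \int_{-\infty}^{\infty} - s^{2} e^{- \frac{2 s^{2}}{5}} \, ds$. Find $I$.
$- \frac{5 \sqrt{10} \sqrt{\pi}}{8}$

Begin with the known integral
$$J(a) = \int_{-\infty}^{\infty} - e^{- a s^{2}} \, ds = - \frac{\sqrt{\pi}}{\sqrt{a}}.$$

Differentiating under the integral sign brings down a factor of $(-s^2)$:
$$\frac{dJ}{da} = \int_{-\infty}^{\infty} s^{2} e^{- a s^{2}} \, ds = \frac{\sqrt{\pi}}{2 a^{\frac{3}{2}}}.$$

The integral on the left is $-I$, so $I = - \frac{\sqrt{\pi}}{2 a^{\frac{3}{2}}}$.

Setting $a = \frac{2}{5}$:
$$I = - \frac{5 \sqrt{10} \sqrt{\pi}}{8}.$$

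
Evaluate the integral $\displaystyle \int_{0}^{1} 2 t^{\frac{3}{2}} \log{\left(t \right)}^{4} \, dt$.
$\frac{1536}{3125}$

Consider the simpler parametrised integral
$$J(a) = \int_{0}^{1} 2 t^{a} \, dt = \frac{2}{a + 1}.$$

Differentiating under the integral sign brings down a factor of $\ln t$:
$$\frac{dJ}{da} = \int_{0}^{1} 2 t^{a} \log{\left(t \right)} \, dt = - \frac{2}{\left(a + 1\right)^{2}}.$$

Repeating $4$ times in total — each differentiation brings down another $\ln t$ — gives
$$\frac{d^{4}J}{da^{4}} = \int_{0}^{1} 2 t^{a} \log{\left(t \right)}^{4} \, dt = \frac{48}{\left(a + 1\right)^{5}},$$
and the integrand here is exactly the target integrand, so $I = \frac{48}{\left(a + 1\right)^{5}}$.

Setting $a = \frac{3}{2}$:
$$I = \frac{1536}{3125}.$$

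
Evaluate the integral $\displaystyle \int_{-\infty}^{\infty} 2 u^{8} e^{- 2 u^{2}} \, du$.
$\frac{105 \sqrt{2} \sqrt{\pi}}{256}$

Consider the simpler parametrised integral
$$J(a) = \int_{-\infty}^{\infty} 2 e^{- a u^{2}} \, du = \frac{2 \sqrt{\pi}}{\sqrt{a}}.$$

Differentiating under the integral sign brings down a factor of $(-u^2)$:
$$\frac{dJ}{da} = \int_{-\infty}^{\infty} - 2 u^{2} e^{- a u^{2}} \, du = - \frac{\sqrt{\pi}}{a^{\frac{3}{2}}}.$$

Repeating $4$ times in total — each differentiation brings down another $(-u^2)$ — gives
$$\frac{d^{4}J}{da^{4}} = \int_{-\infty}^{\infty} 2 u^{8} e^{- a u^{2}} \, du = \frac{105 \sqrt{\pi}}{8 a^{\frac{9}{2}}},$$
and the integrand here is exactly the target integrand, so $I = \frac{105 \sqrt{\pi}}{8 a^{\frac{9}{2}}}$.

Setting $a = 2$:
$$I = \frac{105 \sqrt{2} \sqrt{\pi}}{256}.$$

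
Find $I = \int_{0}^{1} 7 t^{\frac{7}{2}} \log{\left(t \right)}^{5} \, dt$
$- \frac{17920}{177147}$

Start from the elementary integral
$$J(a) = \int_{0}^{1} 7 t^{a} \, dt = \frac{7}{a + 1}.$$

Differentiating under the integral sign brings down a factor of $\ln t$:
$$\frac{dJ}{da} = \int_{0}^{1} 7 t^{a} \log{\left(t \right)} \, dt = - \frac{7}{\left(a + 1\right)^{2}}.$$

Repeating $5$ times in total — each differentiation brings down another $\ln t$ — gives
$$\frac{d^{5}J}{da^{5}} = \int_{0}^{1} 7 t^{a} \log{\left(t \right)}^{5} \, dt = - \frac{840}{\left(a + 1\right)^{6}},$$
and the integrand here is exactly the target integrand, so $I = - \frac{840}{\left(a + 1\right)^{6}}$.

Setting $a = \frac{7}{2}$:
$$I = - \frac{17920}{177147}.$$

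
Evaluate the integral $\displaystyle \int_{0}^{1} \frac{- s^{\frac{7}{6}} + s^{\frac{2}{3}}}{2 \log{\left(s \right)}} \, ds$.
$- \log{\left(13 \right)} + \frac{\log{\left(130 \right)}}{2}$

Replace the exponent $\frac{2}{3}$ by a parameter $a$: let $I(a) = \int_{0}^{1} \frac{- s^{\frac{7}{6}} + s^{a}}{2 \log{\left(s \right)}} \, ds$.

Since $\dfrac{\partial}{\partial a}\,s^{a} = s^{a} \ln s$, the $\ln s$ in the denominator cancels and
$$\frac{dI}{da} = \int_{0}^{1} \frac{1}{2} s^{a} \, ds = \frac{1}{2} \left[\frac{s^{a+1}}{a+1}\right]_0^1 = \frac{1}{2 \left(a + 1\right)}.$$

Integrating with respect to $a$ gives $I(a) = \log{\left(\frac{\sqrt{78} \sqrt{a + 1}}{13} \right)} + C$.

At $a = \frac{7}{6}$ the integrand is identically $0$, so $I(\frac{7}{6}) = 0$. The closed form gives $0$, hence $C = 0$.

Setting $a = \frac{2}{3}$:
$$I = - \log{\left(13 \right)} + \frac{\log{\left(130 \right)}}{2}.$$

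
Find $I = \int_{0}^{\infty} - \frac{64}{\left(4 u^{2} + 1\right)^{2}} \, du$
$- 8 \pi$

Recall the elementary integral
$$J(a) = \int_{0}^{\infty} - \frac{4}{a^{2} + u^{2}} \, du = - \frac{2 \pi}{a}.$$

Differentiating under the integral sign with respect to $a$,
$$\frac{dJ}{da} = \int_{0}^{\infty} \frac{8 a}{\left(a^{2} + u^{2}\right)^{2}} \, du = \frac{2 \pi}{a^{2}},$$
so $\int_{0}^{\infty} - \frac{4}{\left(a^{2} + u^{2}\right)^{2}} \, du = - \frac{\pi}{a^{3}}$.

Setting $a = \frac{1}{2}$:
$$I = - 8 \pi.$$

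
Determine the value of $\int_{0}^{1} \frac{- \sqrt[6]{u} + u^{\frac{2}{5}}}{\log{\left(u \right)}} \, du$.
$\log{\left(\frac{6}{5} \right)}$

Introduce a parameter $a$ in the exponent: let $I(a) = \int_{0}^{1} \frac{- \sqrt[6]{u} + u^{a}}{\log{\left(u \right)}} \, du$.

Since $\dfrac{\partial}{\partial a}\,u^{a} = u^{a} \ln u$, the $\ln u$ in the denominator cancels and
$$\frac{dI}{da} = \int_{0}^{1} u^{a} \, du = \left[\frac{u^{a+1}}{a+1}\right]_0^1 = \frac{1}{a + 1}.$$

Integrating with respect to $a$ gives $I(a) = \log{\left(\frac{6 a}{7} + \frac{6}{7} \right)} + C$.

At $a = \frac{1}{6}$ the integrand is identically $0$, so $I(\frac{1}{6}) = 0$. The closed form gives $0$, hence $C = 0$.

Setting $a = \frac{2}{5}$:
$$I = \log{\left(\frac{6}{5} \right)}.$$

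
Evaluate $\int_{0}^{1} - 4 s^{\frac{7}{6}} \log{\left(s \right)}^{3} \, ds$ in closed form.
$\frac{31104}{28561}$

Begin with the known integral
$$J(a) = \int_{0}^{1} - 4 s^{a} \, ds = - \frac{4}{a + 1}.$$

Differentiating under the integral sign brings down a factor of $\ln s$:
$$\frac{dJ}{da} = \int_{0}^{1} - 4 s^{a} \log{\left(s \right)} \, ds = \frac{4}{\left(a + 1\right)^{2}}.$$

Repeating $3$ times in total — each differentiation brings down another $\ln s$ — gives
$$\frac{d^{3}J}{da^{3}} = \int_{0}^{1} - 4 s^{a} \log{\left(s \right)}^{3} \, ds = \frac{24}{\left(a + 1\right)^{4}},$$
and the integrand here is exactly the target integrand, so $I = \frac{24}{\left(a + 1\right)^{4}}$.

Setting $a = \frac{7}{6}$:
$$I = \frac{31104}{28561}.$$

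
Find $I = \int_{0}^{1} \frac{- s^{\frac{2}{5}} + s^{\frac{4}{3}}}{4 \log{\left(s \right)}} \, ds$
$- \frac{\log{\left(3 \right)}}{4} + \frac{\log{\left(5 \right)}}{4}$

Replace the exponent $\frac{4}{3}$ by a parameter $a$: let $I(a) = \int_{0}^{1} \frac{- s^{\frac{2}{5}} + s^{a}}{4 \log{\left(s \right)}} \, ds$.

Since $\dfrac{\partial}{\partial a}\,s^{a} = s^{a} \ln s$, the $\ln s$ in the denominator cancels and
$$\frac{dI}{da} = \int_{0}^{1} \frac{1}{4} s^{a} \, ds = \frac{1}{4} \left[\frac{s^{a+1}}{a+1}\right]_0^1 = \frac{1}{4 \left(a + 1\right)}.$$

Integrating with respect to $a$ gives $I(a) = \frac{\log{\left(a + 1 \right)}}{4} - \frac{\log{\left(7 \right)}}{4} + \frac{\log{\left(5 \right)}}{4} + C$.

At $a = \frac{2}{5}$ the integrand is identically $0$, so $I(\frac{2}{5}) = 0$. The closed form gives $0$, hence $C = 0$.

Setting $a = \frac{4}{3}$:
$$I = - \frac{\log{\left(3 \right)}}{4} + \frac{\log{\left(5 \right)}}{4}.$$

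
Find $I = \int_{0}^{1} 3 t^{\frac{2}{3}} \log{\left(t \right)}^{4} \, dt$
$\frac{17496}{3125}$

Begin with the known integral
$$J(a) = \int_{0}^{1} 3 t^{a} \, dt = \frac{3}{a + 1}.$$

Differentiating under the integral sign brings down a factor of $\ln t$:
$$\frac{dJ}{da} = \int_{0}^{1} 3 t^{a} \log{\left(t \right)} \, dt = - \frac{3}{\left(a + 1\right)^{2}}.$$

Repeating $4$ times in total — each differentiation brings down another $\ln t$ — gives
$$\frac{d^{4}J}{da^{4}} = \int_{0}^{1} 3 t^{a} \log{\left(t \right)}^{4} \, dt = \frac{72}{\left(a + 1\right)^{5}},$$
and the integrand here is exactly the target integrand, so $I = \frac{72}{\left(a + 1\right)^{5}}$.

Setting $a = \frac{2}{3}$:
$$I = \frac{17496}{3125}.$$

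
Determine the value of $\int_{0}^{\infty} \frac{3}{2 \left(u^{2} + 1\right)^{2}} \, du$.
$\frac{3 \pi}{8}$

Recall the elementary integral
$$J(a) = \int_{0}^{\infty} \frac{3}{2 \left(a^{2} + u^{2}\right)} \, du = \frac{3 \pi}{4 a}.$$

Differentiating under the integral sign with respect to $a$,
$$\frac{dJ}{da} = \int_{0}^{\infty} - \frac{3 a}{\left(a^{2} + u^{2}\right)^{2}} \, du = - \frac{3 \pi}{4 a^{2}},$$
so $\int_{0}^{\infty} \frac{3}{2 \left(a^{2} + u^{2}\right)^{2}} \, du = \frac{3 \pi}{8 a^{3}}$.

Setting $a = 1$:
$$I = \frac{3 \pi}{8}.$$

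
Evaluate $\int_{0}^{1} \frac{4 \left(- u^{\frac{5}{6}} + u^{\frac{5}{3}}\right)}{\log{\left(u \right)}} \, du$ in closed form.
$\log{\left(\frac{65536}{14641} \right)}$

Introduce a parameter $a$ in the exponent: let $I(a) = \int_{0}^{1} \frac{4 \left(- u^{\frac{5}{6}} + u^{a}\right)}{\log{\left(u \right)}} \, du$.

Since $\dfrac{\partial}{\partial a}\,u^{a} = u^{a} \ln u$, the $\ln u$ in the denominator cancels and
$$\frac{dI}{da} = \int_{0}^{1} 4 u^{a} \, du = 4 \left[\frac{u^{a+1}}{a+1}\right]_0^1 = \frac{4}{a + 1}.$$

Integrating with respect to $a$ gives $I(a) = \log{\left(\frac{1296 \left(a + 1\right)^{4}}{14641} \right)} + C$.

At $a = \frac{5}{6}$ the integrand is identically $0$, so $I(\frac{5}{6}) = 0$. The closed form gives $0$, hence $C = 0$.

Setting $a = \frac{5}{3}$:
$$I = \log{\left(\frac{65536}{14641} \right)}.$$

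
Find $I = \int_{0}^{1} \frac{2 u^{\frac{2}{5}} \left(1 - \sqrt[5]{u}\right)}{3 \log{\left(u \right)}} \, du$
$\log{\left(\frac{7^{\frac{2}{3}}}{4} \right)}$

Introduce a parameter $a$ in the exponent: let $I(a) = \int_{0}^{1} \frac{2 \left(u^{\frac{2}{5}} - u^{a}\right)}{3 \log{\left(u \right)}} \, du$.

Since $\dfrac{\partial}{\partial a}\,u^{a} = u^{a} \ln u$, the $\ln u$ in the denominator cancels and
$$\frac{dI}{da} = \int_{0}^{1} - \frac{2}{3} u^{a} \, du = - \frac{2}{3} \left[\frac{u^{a+1}}{a+1}\right]_0^1 = - \frac{2}{3 a + 3}.$$

Integrating with respect to $a$ gives $I(a) = - \frac{2 \log{\left(a + 1 \right)}}{3} - \frac{2 \log{\left(5 \right)}}{3} + \frac{2 \log{\left(7 \right)}}{3} + C$.

At $a = \frac{2}{5}$ the integrand is identically $0$, so $I(\frac{2}{5}) = 0$. The closed form gives $0$, hence $C = 0$.

Setting $a = \frac{3}{5}$:
$$I = \log{\left(\frac{7^{\frac{2}{3}}}{4} \right)}.$$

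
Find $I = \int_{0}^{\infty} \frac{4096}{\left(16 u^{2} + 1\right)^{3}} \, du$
$192 \pi$

Begin with the known result
$$J(a) = \int_{0}^{\infty} \frac{1}{a^{2} + u^{2}} \, du = \frac{\pi}{2 a}.$$

Differentiating under the integral sign with respect to $a$,
$$\frac{dJ}{da} = \int_{0}^{\infty} - \frac{2 a}{\left(a^{2} + u^{2}\right)^{2}} \, du = - \frac{\pi}{2 a^{2}},$$
so $\int_{0}^{\infty} \frac{1}{\left(a^{2} + u^{2}\right)^{2}} \, du = \frac{\pi}{4 a^{3}}$.

Repeating — each differentiation of $1/(u^2+a^2)^j$ produces $-2ja/(u^2+a^2)^{j+1}$ — and dividing through by $-2ja$ at each step yields, after $2$ differentiations in total,
$$\int_{0}^{\infty} \frac{1}{\left(a^{2} + u^{2}\right)^{3}} \, du = \frac{3 \pi}{16 a^{5}}.$$

Setting $a = \frac{1}{4}$:
$$I = 192 \pi.$$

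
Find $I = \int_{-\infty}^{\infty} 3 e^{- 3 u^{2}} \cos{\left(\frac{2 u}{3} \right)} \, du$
$\frac{\sqrt{3} \sqrt{\pi}}{e^{\frac{1}{27}}}$

Let $b$ denote the cosine frequency and define $I(b) = \int_{-\infty}^{\infty} 3 e^{- 3 u^{2}} \cos{\left(b u \right)} \, du$.

Differentiating under the integral sign,
$$I'(b) = \int_{-\infty}^{\infty} - 3 u e^{- 3 u^{2}} \sin{\left(b u \right)} \, du.$$

Integrate $\int_{-\infty}^{\infty} u \sin(b u)\, e^{- 3 u^{2}}\, du$ by parts with $w = \sin(b u)$ and $dv = u\, e^{- 3 u^{2}}\, du$, giving $v = - \frac{e^{- 3 u^{2}}}{6}$. The boundary term vanishes and
$$\int_{-\infty}^{\infty} u \sin(b u)\, e^{- 3 u^{2}}\, du = \frac{b}{6} \int_{-\infty}^{\infty} \cos(b u)\, e^{- 3 u^{2}}\, du,$$
so $I'(b) = - \frac{b}{6}\, I(b)$.

This is a separable first-order ODE; solving with the initial condition $I(0) = \int_{-\infty}^{\infty} 3 e^{- 3 u^{2}}\,du = \sqrt{3} \sqrt{\pi}$ gives
$$I(b) = \sqrt{3} \sqrt{\pi} e^{- \frac{b^{2}}{12}}.$$

Setting $b = \frac{2}{3}$:
$$I = \frac{\sqrt{3} \sqrt{\pi}}{e^{\frac{1}{27}}}.$$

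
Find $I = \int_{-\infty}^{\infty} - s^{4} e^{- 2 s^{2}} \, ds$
$- \frac{3 \sqrt{2} \sqrt{\pi}}{32}$

Start from the elementary integral
$$J(a) = \int_{-\infty}^{\infty} - e^{- a s^{2}} \, ds = - \frac{\sqrt{\pi}}{\sqrt{a}}.$$

Differentiating under the integral sign brings down a factor of $(-s^2)$:
$$\frac{dJ}{da} = \int_{-\infty}^{\infty} s^{2} e^{- a s^{2}} \, ds = \frac{\sqrt{\pi}}{2 a^{\frac{3}{2}}}.$$

Repeating twice in total — each differentiation brings down another $(-s^2)$ — gives
$$\frac{d^{2}J}{da^{2}} = \int_{-\infty}^{\infty} - s^{4} e^{- a s^{2}} \, ds = - \frac{3 \sqrt{\pi}}{4 a^{\frac{5}{2}}},$$
and the integrand here is exactly the target integrand, so $I = - \frac{3 \sqrt{\pi}}{4 a^{\frac{5}{2}}}$.

Setting $a = 2$:
$$I = - \frac{3 \sqrt{2} \sqrt{\pi}}{32}.$$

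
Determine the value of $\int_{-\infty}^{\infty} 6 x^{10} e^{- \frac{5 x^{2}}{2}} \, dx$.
$\frac{1134 \sqrt{10} \sqrt{\pi}}{3125}$

Begin with the known integral
$$J(a) = \int_{-\infty}^{\infty} 6 e^{- a x^{2}} \, dx = \frac{6 \sqrt{\pi}}{\sqrt{a}}.$$

Differentiating under the integral sign brings down a factor of $(-x^2)$:
$$\frac{dJ}{da} = \int_{-\infty}^{\infty} - 6 x^{2} e^{- a x^{2}} \, dx = - \frac{3 \sqrt{\pi}}{a^{\frac{3}{2}}}.$$

Repeating $5$ times in total — each differentiation brings down another $(-x^2)$ — gives
$$\frac{d^{5}J}{da^{5}} = \int_{-\infty}^{\infty} - 6 x^{10} e^{- a x^{2}} \, dx = - \frac{2835 \sqrt{\pi}}{16 a^{\frac{11}{2}}},$$
and the integrand here is $(-1)^{5}$ times the target integrand, so $I = (-1)^{5}\,\frac{d^{5}J}{da^{5}} = \frac{2835 \sqrt{\pi}}{16 a^{\frac{11}{2}}}$.

Setting $a = \frac{5}{2}$:
$$I = \frac{1134 \sqrt{10} \sqrt{\pi}}{3125}.$$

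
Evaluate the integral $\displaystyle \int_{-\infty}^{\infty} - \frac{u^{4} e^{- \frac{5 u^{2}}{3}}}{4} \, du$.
$- \frac{27 \sqrt{15} \sqrt{\pi}}{2000}$

Begin with the known integral
$$J(a) = \int_{-\infty}^{\infty} - \frac{e^{- a u^{2}}}{4} \, du = - \frac{\sqrt{\pi}}{4 \sqrt{a}}.$$

Differentiating under the integral sign brings down a factor of $(-u^2)$:
$$\frac{dJ}{da} = \int_{-\infty}^{\infty} \frac{u^{2} e^{- a u^{2}}}{4} \, du = \frac{\sqrt{\pi}}{8 a^{\frac{3}{2}}}.$$

Repeating twice in total — each differentiation brings down another $(-u^2)$ — gives
$$\frac{d^{2}J}{da^{2}} = \int_{-\infty}^{\infty} - \frac{u^{4} e^{- a u^{2}}}{4} \, du = - \frac{3 \sqrt{\pi}}{16 a^{\frac{5}{2}}},$$
and the integrand here is exactly the target integrand, so $I = - \frac{3 \sqrt{\pi}}{16 a^{\frac{5}{2}}}$.

Setting $a = \frac{5}{3}$:
$$I = - \frac{27 \sqrt{15} \sqrt{\pi}}{2000}.$$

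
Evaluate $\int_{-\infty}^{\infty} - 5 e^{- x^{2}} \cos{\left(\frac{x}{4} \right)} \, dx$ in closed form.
$- \frac{5 \sqrt{\pi}}{e^{\frac{1}{64}}}$

Treat the cosine frequency as a parameter and define $I(b) = \int_{-\infty}^{\infty} - 5 e^{- x^{2}} \cos{\left(b x \right)} \, dx$.

Differentiating under the integral sign,
$$I'(b) = \int_{-\infty}^{\infty} 5 x e^{- x^{2}} \sin{\left(b x \right)} \, dx.$$

Integrate $\int_{-\infty}^{\infty} x \sin(b x)\, e^{- x^{2}}\, dx$ by parts with $u = \sin(b x)$ and $dv = x\, e^{- x^{2}}\, dx$, giving $v = - \frac{e^{- x^{2}}}{2}$. The boundary term vanishes and
$$\int_{-\infty}^{\infty} x \sin(b x)\, e^{- x^{2}}\, dx = \frac{b}{2} \int_{-\infty}^{\infty} \cos(b x)\, e^{- x^{2}}\, dx,$$
so $I'(b) = - \frac{b}{2}\, I(b)$.

This is a separable first-order ODE; solving with the initial condition $I(0) = \int_{-\infty}^{\infty} - 5 e^{- x^{2}}\,dx = - 5 \sqrt{\pi}$ gives
$$I(b) = - 5 \sqrt{\pi} e^{- \frac{b^{2}}{4}}.$$

Setting $b = \frac{1}{4}$:
$$I = - \frac{5 \sqrt{\pi}}{e^{\frac{1}{64}}}.$$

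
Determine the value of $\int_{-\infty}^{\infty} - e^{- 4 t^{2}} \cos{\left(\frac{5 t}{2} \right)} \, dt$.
$- \frac{\sqrt{\pi}}{2 e^{\frac{25}{64}}}$

Treat the cosine frequency as a parameter and define $I(b) = \int_{-\infty}^{\infty} - e^{- 4 t^{2}} \cos{\left(b t \right)} \, dt$.

Differentiating under the integral sign,
$$I'(b) = \int_{-\infty}^{\infty} t e^{- 4 t^{2}} \sin{\left(b t \right)} \, dt.$$

Integrate $\int_{-\infty}^{\infty} t \sin(b t)\, e^{- 4 t^{2}}\, dt$ by parts with $u = \sin(b t)$ and $dv = t\, e^{- 4 t^{2}}\, dt$, giving $v = - \frac{e^{- 4 t^{2}}}{8}$. The boundary term vanishes and
$$\int_{-\infty}^{\infty} t \sin(b t)\, e^{- 4 t^{2}}\, dt = \frac{b}{8} \int_{-\infty}^{\infty} \cos(b t)\, e^{- 4 t^{2}}\, dt,$$
so $I'(b) = - \frac{b}{8}\, I(b)$.

This is a separable first-order ODE; solving with the initial condition $I(0) = \int_{-\infty}^{\infty} - e^{- 4 t^{2}}\,dt = - \frac{\sqrt{\pi}}{2}$ gives
$$I(b) = - \frac{\sqrt{\pi} e^{- \frac{b^{2}}{16}}}{2}.$$

Setting $b = \frac{5}{2}$:
$$I = - \frac{\sqrt{\pi}}{2 e^{\frac{25}{64}}}.$$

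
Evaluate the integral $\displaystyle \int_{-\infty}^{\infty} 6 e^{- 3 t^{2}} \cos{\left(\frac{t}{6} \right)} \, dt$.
$\frac{2 \sqrt{3} \sqrt{\pi}}{e^{\frac{1}{432}}}$

Let $b$ denote the cosine frequency and define $I(b) = \int_{-\infty}^{\infty} 6 e^{- 3 t^{2}} \cos{\left(b t \right)} \, dt$.

Differentiating under the integral sign,
$$I'(b) = \int_{-\infty}^{\infty} - 6 t e^{- 3 t^{2}} \sin{\left(b t \right)} \, dt.$$

Integrate $\int_{-\infty}^{\infty} t \sin(b t)\, e^{- 3 t^{2}}\, dt$ by parts with $u = \sin(b t)$ and $dv = t\, e^{- 3 t^{2}}\, dt$, giving $v = - \frac{e^{- 3 t^{2}}}{6}$. The boundary term vanishes and
$$\int_{-\infty}^{\infty} t \sin(b t)\, e^{- 3 t^{2}}\, dt = \frac{b}{6} \int_{-\infty}^{\infty} \cos(b t)\, e^{- 3 t^{2}}\, dt,$$
so $I'(b) = - \frac{b}{6}\, I(b)$.

This is a separable first-order ODE; solving with the initial condition $I(0) = \int_{-\infty}^{\infty} 6 e^{- 3 t^{2}}\,dt = 2 \sqrt{3} \sqrt{\pi}$ gives
$$I(b) = 2 \sqrt{3} \sqrt{\pi} e^{- \frac{b^{2}}{12}}.$$

Setting $b = \frac{1}{6}$:
$$I = \frac{2 \sqrt{3} \sqrt{\pi}}{e^{\frac{1}{432}}}.$$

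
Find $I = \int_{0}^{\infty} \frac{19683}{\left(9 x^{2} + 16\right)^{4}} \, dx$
$\frac{32805 \pi}{524288}$

Start from the standard arctangent integral
$$J(a) = \int_{0}^{\infty} \frac{3}{a^{2} + x^{2}} \, dx = \frac{3 \pi}{2 a}.$$

Differentiating under the integral sign with respect to $a$,
$$\frac{dJ}{da} = \int_{0}^{\infty} - \frac{6 a}{\left(a^{2} + x^{2}\right)^{2}} \, dx = - \frac{3 \pi}{2 a^{2}},$$
so $\int_{0}^{\infty} \frac{3}{\left(a^{2} + x^{2}\right)^{2}} \, dx = \frac{3 \pi}{4 a^{3}}$.

Repeating — each differentiation of $1/(x^2+a^2)^j$ produces $-2ja/(x^2+a^2)^{j+1}$ — and dividing through by $-2ja$ at each step yields, after $3$ differentiations in total,
$$\int_{0}^{\infty} \frac{3}{\left(a^{2} + x^{2}\right)^{4}} \, dx = \frac{15 \pi}{32 a^{7}}.$$

Setting $a = \frac{4}{3}$:
$$I = \frac{32805 \pi}{524288}.$$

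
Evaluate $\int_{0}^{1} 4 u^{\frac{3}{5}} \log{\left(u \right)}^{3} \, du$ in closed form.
$- \frac{1875}{512}$

Begin with the known integral
$$J(a) = \int_{0}^{1} 4 u^{a} \, du = \frac{4}{a + 1}.$$

Differentiating under the integral sign brings down a factor of $\ln u$:
$$\frac{dJ}{da} = \int_{0}^{1} 4 u^{a} \log{\left(u \right)} \, du = - \frac{4}{\left(a + 1\right)^{2}}.$$

Repeating $3$ times in total — each differentiation brings down another $\ln u$ — gives
$$\frac{d^{3}J}{da^{3}} = \int_{0}^{1} 4 u^{a} \log{\left(u \right)}^{3} \, du = - \frac{24}{\left(a + 1\right)^{4}},$$
and the integrand here is exactly the target integrand, so $I = - \frac{24}{\left(a + 1\right)^{4}}$.

Setting $a = \frac{3}{5}$:
$$I = - \frac{1875}{512}.$$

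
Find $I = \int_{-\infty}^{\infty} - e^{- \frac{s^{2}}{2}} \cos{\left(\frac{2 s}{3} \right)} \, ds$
$- \frac{\sqrt{2} \sqrt{\pi}}{e^{\frac{2}{9}}}$

Let $b$ denote the cosine frequency and define $I(b) = \int_{-\infty}^{\infty} - e^{- \frac{s^{2}}{2}} \cos{\left(b s \right)} \, ds$.

Differentiating under the integral sign,
$$I'(b) = \int_{-\infty}^{\infty} s e^{- \frac{s^{2}}{2}} \sin{\left(b s \right)} \, ds.$$

Integrate $\int_{-\infty}^{\infty} s \sin(b s)\, e^{- \frac{s^{2}}{2}}\, ds$ by parts with $u = \sin(b s)$ and $dv = s\, e^{- \frac{s^{2}}{2}}\, ds$, giving $v = - e^{- \frac{s^{2}}{2}}$. The boundary term vanishes and
$$\int_{-\infty}^{\infty} s \sin(b s)\, e^{- \frac{s^{2}}{2}}\, ds = b \int_{-\infty}^{\infty} \cos(b s)\, e^{- \frac{s^{2}}{2}}\, ds,$$
so $I'(b) = - b\, I(b)$.

This is a separable first-order ODE; solving with the initial condition $I(0) = \int_{-\infty}^{\infty} - e^{- \frac{s^{2}}{2}}\,ds = - \sqrt{2} \sqrt{\pi}$ gives
$$I(b) = - \sqrt{2} \sqrt{\pi} e^{- \frac{b^{2}}{2}}.$$

Setting $b = \frac{2}{3}$:
$$I = - \frac{\sqrt{2} \sqrt{\pi}}{e^{\frac{2}{9}}}.$$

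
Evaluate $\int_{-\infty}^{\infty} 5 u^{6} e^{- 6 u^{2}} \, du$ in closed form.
$\frac{25 \sqrt{6} \sqrt{\pi}}{3456}$

Begin with the known integral
$$J(a) = \int_{-\infty}^{\infty} 5 e^{- a u^{2}} \, du = \frac{5 \sqrt{\pi}}{\sqrt{a}}.$$

Differentiating under the integral sign brings down a factor of $(-u^2)$:
$$\frac{dJ}{da} = \int_{-\infty}^{\infty} - 5 u^{2} e^{- a u^{2}} \, du = - \frac{5 \sqrt{\pi}}{2 a^{\frac{3}{2}}}.$$

Repeating $3$ times in total — each differentiation brings down another $(-u^2)$ — gives
$$\frac{d^{3}J}{da^{3}} = \int_{-\infty}^{\infty} - 5 u^{6} e^{- a u^{2}} \, du = - \frac{75 \sqrt{\pi}}{8 a^{\frac{7}{2}}},$$
and the integrand here is $(-1)^{3}$ times the target integrand, so $I = (-1)^{3}\,\frac{d^{3}J}{da^{3}} = \frac{75 \sqrt{\pi}}{8 a^{\frac{7}{2}}}$.

Setting $a = 6$:
$$I = \frac{25 \sqrt{6} \sqrt{\pi}}{3456}.$$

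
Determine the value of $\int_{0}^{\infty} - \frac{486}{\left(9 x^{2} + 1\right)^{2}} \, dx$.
$- \frac{81 \pi}{2}$

Begin with the known result
$$J(a) = \int_{0}^{\infty} - \frac{6}{a^{2} + x^{2}} \, dx = - \frac{3 \pi}{a}.$$

Differentiating under the integral sign with respect to $a$,
$$\frac{dJ}{da} = \int_{0}^{\infty} \frac{12 a}{\left(a^{2} + x^{2}\right)^{2}} \, dx = \frac{3 \pi}{a^{2}},$$
so $\int_{0}^{\infty} - \frac{6}{\left(a^{2} + x^{2}\right)^{2}} \, dx = - \frac{3 \pi}{2 a^{3}}$.

Setting $a = \frac{1}{3}$:
$$I = - \frac{81 \pi}{2}.$$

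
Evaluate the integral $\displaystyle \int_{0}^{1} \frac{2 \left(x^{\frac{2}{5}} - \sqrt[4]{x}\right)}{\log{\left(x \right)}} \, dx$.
$- \log{\left(\frac{625}{784} \right)}$

Introduce a parameter $a$ in the exponent: let $I(a) = \int_{0}^{1} \frac{2 \left(x^{\frac{2}{5}} - x^{a}\right)}{\log{\left(x \right)}} \, dx$.

Since $\dfrac{\partial}{\partial a}\,x^{a} = x^{a} \ln x$, the $\ln x$ in the denominator cancels and
$$\frac{dI}{da} = \int_{0}^{1} -2 x^{a} \, dx = -2 \left[\frac{x^{a+1}}{a+1}\right]_0^1 = - \frac{2}{a + 1}.$$

Integrating with respect to $a$ gives $I(a) = - \log{\left(\frac{25 \left(a + 1\right)^{2}}{49} \right)} + C$.

At $a = \frac{2}{5}$ the integrand is identically $0$, so $I(\frac{2}{5}) = 0$. The closed form gives $0$, hence $C = 0$.

Setting $a = \frac{1}{4}$:
$$I = - \log{\left(\frac{625}{784} \right)}.$$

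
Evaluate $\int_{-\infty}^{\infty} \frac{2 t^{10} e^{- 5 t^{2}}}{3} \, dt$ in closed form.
$\frac{63 \sqrt{5} \sqrt{\pi}}{50000}$

Begin with the known integral
$$J(a) = \int_{-\infty}^{\infty} \frac{2 e^{- a t^{2}}}{3} \, dt = \frac{2 \sqrt{\pi}}{3 \sqrt{a}}.$$

Differentiating under the integral sign brings down a factor of $(-t^2)$:
$$\frac{dJ}{da} = \int_{-\infty}^{\infty} - \frac{2 t^{2} e^{- a t^{2}}}{3} \, dt = - \frac{\sqrt{\pi}}{3 a^{\frac{3}{2}}}.$$

Repeating $5$ times in total — each differentiation brings down another $(-t^2)$ — gives
$$\frac{d^{5}J}{da^{5}} = \int_{-\infty}^{\infty} - \frac{2 t^{10} e^{- a t^{2}}}{3} \, dt = - \frac{315 \sqrt{\pi}}{16 a^{\frac{11}{2}}},$$
and the integrand here is $(-1)^{5}$ times the target integrand, so $I = (-1)^{5}\,\frac{d^{5}J}{da^{5}} = \frac{315 \sqrt{\pi}}{16 a^{\frac{11}{2}}}$.

Setting $a = 5$:
$$I = \frac{63 \sqrt{5} \sqrt{\pi}}{50000}.$$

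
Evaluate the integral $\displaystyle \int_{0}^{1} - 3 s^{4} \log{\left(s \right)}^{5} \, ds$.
$\frac{72}{3125}$

Consider the simpler parametrised integral
$$J(a) = \int_{0}^{1} - 3 s^{a} \, ds = - \frac{3}{a + 1}.$$

Differentiating under the integral sign brings down a factor of $\ln s$:
$$\frac{dJ}{da} = \int_{0}^{1} - 3 s^{a} \log{\left(s \right)} \, ds = \frac{3}{\left(a + 1\right)^{2}}.$$

Repeating $5$ times in total — each differentiation brings down another $\ln s$ — gives
$$\frac{d^{5}J}{da^{5}} = \int_{0}^{1} - 3 s^{a} \log{\left(s \right)}^{5} \, ds = \frac{360}{\left(a + 1\right)^{6}},$$
and the integrand here is exactly the target integrand, so $I = \frac{360}{\left(a + 1\right)^{6}}$.

Setting $a = 4$:
$$I = \frac{72}{3125}.$$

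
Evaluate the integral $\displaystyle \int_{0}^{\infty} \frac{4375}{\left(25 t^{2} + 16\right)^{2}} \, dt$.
$\frac{875 \pi}{256}$

Recall the elementary integral
$$J(a) = \int_{0}^{\infty} \frac{7}{a^{2} + t^{2}} \, dt = \frac{7 \pi}{2 a}.$$

Differentiating under the integral sign with respect to $a$,
$$\frac{dJ}{da} = \int_{0}^{\infty} - \frac{14 a}{\left(a^{2} + t^{2}\right)^{2}} \, dt = - \frac{7 \pi}{2 a^{2}},$$
so $\int_{0}^{\infty} \frac{7}{\left(a^{2} + t^{2}\right)^{2}} \, dt = \frac{7 \pi}{4 a^{3}}$.

Setting $a = \frac{4}{5}$:
$$I = \frac{875 \pi}{256}.$$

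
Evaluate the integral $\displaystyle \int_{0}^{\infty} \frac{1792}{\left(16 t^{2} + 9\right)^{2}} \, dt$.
$\frac{112 \pi}{27}$

Start from the standard arctangent integral
$$J(a) = \int_{0}^{\infty} \frac{7}{a^{2} + t^{2}} \, dt = \frac{7 \pi}{2 a}.$$

Differentiating under the integral sign with respect to $a$,
$$\frac{dJ}{da} = \int_{0}^{\infty} - \frac{14 a}{\left(a^{2} + t^{2}\right)^{2}} \, dt = - \frac{7 \pi}{2 a^{2}},$$
so $\int_{0}^{\infty} \frac{7}{\left(a^{2} + t^{2}\right)^{2}} \, dt = \frac{7 \pi}{4 a^{3}}$.

Setting $a = \frac{3}{4}$:
$$I = \frac{112 \pi}{27}.$$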